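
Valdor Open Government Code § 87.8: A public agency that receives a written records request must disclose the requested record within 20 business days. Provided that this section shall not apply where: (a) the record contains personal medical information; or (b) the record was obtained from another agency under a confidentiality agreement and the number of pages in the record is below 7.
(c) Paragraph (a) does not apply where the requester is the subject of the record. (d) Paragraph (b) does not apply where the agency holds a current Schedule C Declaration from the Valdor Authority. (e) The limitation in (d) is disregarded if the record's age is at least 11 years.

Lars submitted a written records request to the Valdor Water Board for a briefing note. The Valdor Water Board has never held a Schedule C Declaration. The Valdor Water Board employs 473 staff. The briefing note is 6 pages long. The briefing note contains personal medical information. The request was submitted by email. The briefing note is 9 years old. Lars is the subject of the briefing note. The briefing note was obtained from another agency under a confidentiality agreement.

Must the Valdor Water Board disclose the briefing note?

All of (a)'s requirements are met (the briefing note contains personal medical information). However, paragraph (c) must be considered: (c) operates against (a): Lars is the subject of the briefing note. Exception (a) does not apply.
Exception (b)'s conditions are all satisfied: the briefing note was obtained under a confidentiality agreement; the number of pages in the record is 6, below the 7 limit. As to paragraphs (d)–(e): (d) is inapplicable — there is no Schedule C Declaration in force. Exception (b) stands.

No — exception (b) applies; the Valdor Water Board is not required to disclose the briefing note.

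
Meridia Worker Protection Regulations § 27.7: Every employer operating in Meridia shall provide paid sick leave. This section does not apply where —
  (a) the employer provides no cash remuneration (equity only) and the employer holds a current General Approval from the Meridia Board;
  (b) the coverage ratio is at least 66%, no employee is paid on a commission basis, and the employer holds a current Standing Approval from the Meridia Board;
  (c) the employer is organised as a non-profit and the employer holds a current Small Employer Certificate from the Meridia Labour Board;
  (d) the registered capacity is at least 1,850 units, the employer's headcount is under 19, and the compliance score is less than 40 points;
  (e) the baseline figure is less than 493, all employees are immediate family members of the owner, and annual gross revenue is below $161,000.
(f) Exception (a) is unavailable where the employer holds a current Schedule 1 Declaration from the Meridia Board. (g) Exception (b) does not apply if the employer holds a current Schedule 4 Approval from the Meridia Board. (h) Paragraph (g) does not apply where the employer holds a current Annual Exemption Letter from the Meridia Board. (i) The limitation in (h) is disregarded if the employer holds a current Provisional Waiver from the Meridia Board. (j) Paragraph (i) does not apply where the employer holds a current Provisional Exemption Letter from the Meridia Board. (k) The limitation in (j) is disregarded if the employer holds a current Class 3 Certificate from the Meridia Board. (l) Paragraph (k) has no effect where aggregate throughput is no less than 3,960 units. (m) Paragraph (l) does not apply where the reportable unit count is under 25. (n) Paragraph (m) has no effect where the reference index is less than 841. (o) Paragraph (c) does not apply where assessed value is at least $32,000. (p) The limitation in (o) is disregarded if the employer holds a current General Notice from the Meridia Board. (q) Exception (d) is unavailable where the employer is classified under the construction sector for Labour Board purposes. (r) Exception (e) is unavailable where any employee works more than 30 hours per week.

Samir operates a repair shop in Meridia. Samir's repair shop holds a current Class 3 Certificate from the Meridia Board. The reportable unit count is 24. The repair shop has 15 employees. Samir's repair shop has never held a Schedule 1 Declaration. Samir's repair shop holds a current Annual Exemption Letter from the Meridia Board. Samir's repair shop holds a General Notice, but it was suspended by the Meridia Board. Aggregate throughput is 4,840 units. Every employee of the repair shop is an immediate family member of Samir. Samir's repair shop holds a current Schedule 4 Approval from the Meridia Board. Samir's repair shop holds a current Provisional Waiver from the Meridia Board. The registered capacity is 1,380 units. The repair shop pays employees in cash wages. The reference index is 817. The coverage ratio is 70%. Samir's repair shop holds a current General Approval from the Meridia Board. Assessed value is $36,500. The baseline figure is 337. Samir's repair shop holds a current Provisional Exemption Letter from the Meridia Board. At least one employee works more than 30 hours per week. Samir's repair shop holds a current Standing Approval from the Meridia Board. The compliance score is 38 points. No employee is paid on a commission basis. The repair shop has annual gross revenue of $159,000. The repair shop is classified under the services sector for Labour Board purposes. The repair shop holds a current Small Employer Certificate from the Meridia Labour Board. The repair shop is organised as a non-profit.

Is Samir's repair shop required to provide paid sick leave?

Exception (a) does not apply: employees are paid cash wages.
All of (b)'s requirements are met (the coverage ratio is 70%, meeting the 66% threshold; no employee is paid on commission; a current Standing Approval is held). As to paragraphs (g)–(n): (g) applies (a current Schedule 4 Approval is held), but is overridden by (h): (h) operates against (g): a current Annual Exemption Letter is held. (i) would limit (h) — a current Provisional Waiver is held — but (j) sets (i) aside: (j) operates — a current Provisional Exemption Letter is held. (k) would limit (j) — a current Class 3 Certificate is held — but (l) sets (k) aside: (l) operates against (k): aggregate throughput is 4,840 units, meeting the 3,960 units threshold. (m) would limit (l) — the reportable unit count is 24, under the 25 limit — but (n) sets (m) aside: (n) operates — the reference index is 817, less than the 841 limit. (b) remains available.
Exception (c)'s conditions are all satisfied: the employer is a non-profit; a current Small Employer Certificate is held. However, paragraphs (o)–(p) must be considered: (o) operates against (c): assessed value is $36,500, meeting the $32,000 threshold. (p) is inapplicable (there is no General Notice in force), so (o) stands. Exception (c) does not apply.
Exception (d) fails — the registered capacity is 1,380 units, short of 1,850 units.
Exception (e) is satisfied on its face — the baseline figure is 337, less than the 493 limit; every employee is an immediate family member; annual gross revenue is $159,000, below the $161,000 limit. But applying paragraph (r): (r) applies — at least one employee exceeds 30 hours/week. (e) is therefore removed.

No — exception (b) applies; Samir's repair shop is not required to provide paid sick leave.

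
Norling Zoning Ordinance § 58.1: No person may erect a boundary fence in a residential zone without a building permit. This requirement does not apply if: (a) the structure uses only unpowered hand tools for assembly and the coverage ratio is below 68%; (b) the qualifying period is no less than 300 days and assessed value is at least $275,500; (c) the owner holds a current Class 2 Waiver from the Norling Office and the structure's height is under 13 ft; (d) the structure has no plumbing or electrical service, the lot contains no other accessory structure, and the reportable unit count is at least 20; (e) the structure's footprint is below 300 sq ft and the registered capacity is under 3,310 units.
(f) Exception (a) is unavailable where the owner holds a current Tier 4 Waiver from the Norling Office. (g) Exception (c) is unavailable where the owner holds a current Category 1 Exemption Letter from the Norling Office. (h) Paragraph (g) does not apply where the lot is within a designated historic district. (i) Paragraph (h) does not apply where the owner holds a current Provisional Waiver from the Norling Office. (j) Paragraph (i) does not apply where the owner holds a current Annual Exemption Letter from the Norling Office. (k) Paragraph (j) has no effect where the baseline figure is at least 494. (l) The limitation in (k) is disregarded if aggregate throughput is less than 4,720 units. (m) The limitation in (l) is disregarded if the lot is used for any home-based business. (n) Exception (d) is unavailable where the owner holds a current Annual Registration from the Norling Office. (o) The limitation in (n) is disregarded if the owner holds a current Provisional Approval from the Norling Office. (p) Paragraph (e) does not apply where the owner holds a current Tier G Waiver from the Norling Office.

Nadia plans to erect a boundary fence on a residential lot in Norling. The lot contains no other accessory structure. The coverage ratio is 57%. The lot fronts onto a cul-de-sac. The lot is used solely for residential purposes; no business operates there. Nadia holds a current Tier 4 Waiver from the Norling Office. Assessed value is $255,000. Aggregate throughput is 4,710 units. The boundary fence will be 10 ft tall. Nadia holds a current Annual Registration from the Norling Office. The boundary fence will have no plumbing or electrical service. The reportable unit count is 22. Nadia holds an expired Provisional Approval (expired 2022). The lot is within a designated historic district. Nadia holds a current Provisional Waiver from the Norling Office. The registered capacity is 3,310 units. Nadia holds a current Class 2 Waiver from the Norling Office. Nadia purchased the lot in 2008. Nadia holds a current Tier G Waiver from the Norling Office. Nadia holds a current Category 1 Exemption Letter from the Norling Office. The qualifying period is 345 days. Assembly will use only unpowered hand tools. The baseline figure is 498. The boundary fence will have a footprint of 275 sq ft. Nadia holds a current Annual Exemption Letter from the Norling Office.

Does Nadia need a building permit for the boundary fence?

No — exception (c) applies; Nadia does not need a building permit.

Exception (a): assembly uses only hand tools; the coverage ratio is 57%, below the 68% limit — every condition holds. However, paragraph (f) must be considered: (f) operates against (a): a current Tier 4 Waiver is held. So (a) is unavailable.
Exception (b) does not apply: assessed value is $255,000, short of $275,500.
Exception (c): a current Class 2 Waiver is held; the structure's height is 10 ft, under the 13 ft limit — every condition holds. Considering the limiting provisions: (g) would limit (c) — a current Category 1 Exemption Letter is held — but (h) sets (g) aside: (h) operates — the lot is in a historic district. (i) operates (a current Provisional Waiver is held), but is overridden by (j): (j) is engaged — a current Annual Exemption Letter is held. (k) applies (the baseline figure is 498, meeting the 494 threshold), but yields to (l): (l) operates — aggregate throughput is 4,710 units, less than the 4,720 units limit. (m), which would lift (l), is not engaged — the lot is solely residential. So (c) applies.
Exception (d): there is no plumbing or electrical service; the lot has no other accessory structure; the reportable unit count is 22, meeting the 20 threshold — every condition holds. But applying paragraphs (n)–(o): (n) operates against (d): a current Annual Registration is held. (o), which would lift (n), is inapplicable — no current Provisional Approval is held. (d) is therefore removed.
Exception (e) fails — the registered capacity is 3,310 units, not under 3,310 units.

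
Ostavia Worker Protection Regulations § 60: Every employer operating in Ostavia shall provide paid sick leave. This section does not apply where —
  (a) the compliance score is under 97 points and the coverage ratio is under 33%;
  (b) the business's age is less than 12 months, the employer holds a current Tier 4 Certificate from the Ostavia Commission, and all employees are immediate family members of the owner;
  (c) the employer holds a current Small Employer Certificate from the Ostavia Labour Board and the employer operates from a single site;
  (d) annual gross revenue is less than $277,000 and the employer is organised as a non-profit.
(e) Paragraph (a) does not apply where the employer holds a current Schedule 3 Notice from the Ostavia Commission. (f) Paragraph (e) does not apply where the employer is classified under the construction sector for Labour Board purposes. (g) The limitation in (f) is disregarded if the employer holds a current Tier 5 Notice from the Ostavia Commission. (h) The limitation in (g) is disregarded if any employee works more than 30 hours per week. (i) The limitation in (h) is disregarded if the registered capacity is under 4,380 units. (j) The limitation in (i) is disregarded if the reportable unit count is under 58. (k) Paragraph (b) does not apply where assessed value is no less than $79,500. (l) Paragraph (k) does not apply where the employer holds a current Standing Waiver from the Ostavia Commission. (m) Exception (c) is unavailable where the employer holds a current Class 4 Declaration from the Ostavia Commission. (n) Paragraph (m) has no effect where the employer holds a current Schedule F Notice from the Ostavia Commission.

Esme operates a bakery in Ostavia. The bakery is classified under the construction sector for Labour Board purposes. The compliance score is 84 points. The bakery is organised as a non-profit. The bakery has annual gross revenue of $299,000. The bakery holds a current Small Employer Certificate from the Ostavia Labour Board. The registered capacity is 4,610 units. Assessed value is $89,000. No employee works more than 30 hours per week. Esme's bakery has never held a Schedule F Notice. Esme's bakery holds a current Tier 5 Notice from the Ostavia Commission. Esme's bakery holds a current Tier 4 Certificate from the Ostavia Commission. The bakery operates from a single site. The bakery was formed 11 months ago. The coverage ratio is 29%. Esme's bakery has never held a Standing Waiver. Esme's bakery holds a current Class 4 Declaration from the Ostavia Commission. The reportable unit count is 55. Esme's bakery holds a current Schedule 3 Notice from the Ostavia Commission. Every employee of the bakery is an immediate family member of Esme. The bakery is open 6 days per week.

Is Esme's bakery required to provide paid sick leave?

Yes — Esme's bakery must provide paid sick leave.

Exception (a)'s conditions are all satisfied: the compliance score is 84 points, under the 97 points limit; the coverage ratio is 29%, under the 33% limit. Turning to paragraphs (e)–(j): (e) operates against (a): a current Schedule 3 Notice is held. (f) would limit (e) — the bakery is classified under the construction sector — but (g) sets (f) aside: (g) operates against (f): a current Tier 5 Notice is held. (h) is not engaged (no employee exceeds 30 hours/week), so (g) stands. (a) is therefore removed.
Exception (b) is satisfied on its face — the business's age is 11 months, less than the 12 months limit; a current Tier 4 Certificate is held; every employee is an immediate family member. But: (k) applies — assessed value is $89,000, meeting the $79,500 threshold. (l) is not triggered (there is no Standing Waiver in force), so (k) stands. (b) is therefore removed.
Exception (c) is satisfied on its face — a current Small Employer Certificate is held; the employer operates from a single site. Turning to paragraphs (m)–(n): (m) applies — a current Class 4 Declaration is held. (n), which would lift (m), is not engaged — the Schedule F Notice is not current. So (c) is unavailable.
Exception (d) requires that annual gross revenue is less than $277,000; but annual gross revenue is $299,000, not less than $277,000, so (d) is unavailable.
None of the exceptions is available; § 60 applies in full.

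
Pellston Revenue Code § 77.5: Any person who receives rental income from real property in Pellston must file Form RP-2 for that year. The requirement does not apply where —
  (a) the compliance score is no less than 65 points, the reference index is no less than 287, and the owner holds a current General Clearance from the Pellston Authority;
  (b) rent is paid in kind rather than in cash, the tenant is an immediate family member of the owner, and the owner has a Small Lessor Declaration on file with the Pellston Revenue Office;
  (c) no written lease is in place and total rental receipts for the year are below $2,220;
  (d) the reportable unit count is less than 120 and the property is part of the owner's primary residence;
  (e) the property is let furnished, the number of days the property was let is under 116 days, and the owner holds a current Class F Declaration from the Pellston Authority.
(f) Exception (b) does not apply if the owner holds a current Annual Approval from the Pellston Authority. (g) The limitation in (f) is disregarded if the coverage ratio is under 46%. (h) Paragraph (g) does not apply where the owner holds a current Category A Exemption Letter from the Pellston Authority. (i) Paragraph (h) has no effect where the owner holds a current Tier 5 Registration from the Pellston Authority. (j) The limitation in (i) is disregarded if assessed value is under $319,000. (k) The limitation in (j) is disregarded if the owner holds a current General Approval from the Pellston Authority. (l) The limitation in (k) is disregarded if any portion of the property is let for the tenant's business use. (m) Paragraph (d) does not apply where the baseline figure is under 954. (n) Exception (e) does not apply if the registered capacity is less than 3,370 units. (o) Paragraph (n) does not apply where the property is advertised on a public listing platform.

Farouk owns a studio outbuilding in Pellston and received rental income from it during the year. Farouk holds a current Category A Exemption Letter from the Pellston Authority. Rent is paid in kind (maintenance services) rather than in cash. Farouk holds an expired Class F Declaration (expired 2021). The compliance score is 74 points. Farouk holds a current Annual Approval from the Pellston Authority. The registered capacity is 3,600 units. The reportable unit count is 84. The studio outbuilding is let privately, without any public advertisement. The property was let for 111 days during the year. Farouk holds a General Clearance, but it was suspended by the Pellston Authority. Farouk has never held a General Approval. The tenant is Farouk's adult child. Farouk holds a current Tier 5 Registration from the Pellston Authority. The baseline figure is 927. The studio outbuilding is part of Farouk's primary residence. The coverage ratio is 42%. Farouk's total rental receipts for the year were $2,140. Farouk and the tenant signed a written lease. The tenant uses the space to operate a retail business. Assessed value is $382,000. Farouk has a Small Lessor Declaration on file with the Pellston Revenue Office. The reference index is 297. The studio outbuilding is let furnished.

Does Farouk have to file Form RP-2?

No — exception (b) applies; Farouk is not required to file Form RP-2.

Exception (a) does not apply: there is no General Clearance in force.
Exception (b) is satisfied on its face — rent is paid in kind; the tenant is an immediate family member; a Small Lessor Declaration is on file. As to paragraphs (f)–(l): (f) would limit (b) — a current Annual Approval is held — but (g) sets (f) aside: (g) operates against (f): the coverage ratio is 42%, under the 46% limit. (h) would limit (g) — a current Category A Exemption Letter is held — but (i) sets (h) aside: (i) operates against (h): a current Tier 5 Registration is held. (j), which would lift (i), is not engaged — assessed value is $382,000, not under $319,000. (b) remains available.
Exception (c) does not apply: a written lease is in place.
Exception (d) is satisfied on its face — the reportable unit count is 84, less than the 120 limit; the studio outbuilding is part of the primary residence. But applying paragraph (m): (m) is triggered — the baseline figure is 927, under the 954 limit. So (d) is unavailable.
Exception (e) fails — no current Class F Declaration is held.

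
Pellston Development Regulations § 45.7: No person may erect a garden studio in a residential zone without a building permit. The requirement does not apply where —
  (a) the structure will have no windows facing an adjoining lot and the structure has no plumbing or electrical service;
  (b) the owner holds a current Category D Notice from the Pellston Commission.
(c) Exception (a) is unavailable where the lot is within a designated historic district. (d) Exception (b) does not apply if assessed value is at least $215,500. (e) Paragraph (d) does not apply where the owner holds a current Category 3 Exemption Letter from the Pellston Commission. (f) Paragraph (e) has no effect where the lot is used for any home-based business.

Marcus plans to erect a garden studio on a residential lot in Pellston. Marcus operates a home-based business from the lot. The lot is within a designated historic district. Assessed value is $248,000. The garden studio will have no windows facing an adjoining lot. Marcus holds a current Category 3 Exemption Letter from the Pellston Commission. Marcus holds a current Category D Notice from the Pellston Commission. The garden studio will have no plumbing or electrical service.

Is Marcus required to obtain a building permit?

Exception (a): no windows face an adjoining lot; there is no plumbing or electrical service — every condition holds. Turning to paragraph (c): (c) operates against (a): the lot is in a historic district. (a) is therefore removed.
Exception (b) is satisfied on its face — a current Category D Notice is held. Turning to paragraphs (d)–(f): (d) operates against (b): assessed value is $248,000, meeting the $215,500 threshold. (e) is triggered (a current Category 3 Exemption Letter is held), but yields to (f): (f) operates against (e): a home-based business operates on the lot. So (b) is unavailable.
None of the exceptions is available; § 45.7 applies in full.

Yes — Marcus must obtain a building permit.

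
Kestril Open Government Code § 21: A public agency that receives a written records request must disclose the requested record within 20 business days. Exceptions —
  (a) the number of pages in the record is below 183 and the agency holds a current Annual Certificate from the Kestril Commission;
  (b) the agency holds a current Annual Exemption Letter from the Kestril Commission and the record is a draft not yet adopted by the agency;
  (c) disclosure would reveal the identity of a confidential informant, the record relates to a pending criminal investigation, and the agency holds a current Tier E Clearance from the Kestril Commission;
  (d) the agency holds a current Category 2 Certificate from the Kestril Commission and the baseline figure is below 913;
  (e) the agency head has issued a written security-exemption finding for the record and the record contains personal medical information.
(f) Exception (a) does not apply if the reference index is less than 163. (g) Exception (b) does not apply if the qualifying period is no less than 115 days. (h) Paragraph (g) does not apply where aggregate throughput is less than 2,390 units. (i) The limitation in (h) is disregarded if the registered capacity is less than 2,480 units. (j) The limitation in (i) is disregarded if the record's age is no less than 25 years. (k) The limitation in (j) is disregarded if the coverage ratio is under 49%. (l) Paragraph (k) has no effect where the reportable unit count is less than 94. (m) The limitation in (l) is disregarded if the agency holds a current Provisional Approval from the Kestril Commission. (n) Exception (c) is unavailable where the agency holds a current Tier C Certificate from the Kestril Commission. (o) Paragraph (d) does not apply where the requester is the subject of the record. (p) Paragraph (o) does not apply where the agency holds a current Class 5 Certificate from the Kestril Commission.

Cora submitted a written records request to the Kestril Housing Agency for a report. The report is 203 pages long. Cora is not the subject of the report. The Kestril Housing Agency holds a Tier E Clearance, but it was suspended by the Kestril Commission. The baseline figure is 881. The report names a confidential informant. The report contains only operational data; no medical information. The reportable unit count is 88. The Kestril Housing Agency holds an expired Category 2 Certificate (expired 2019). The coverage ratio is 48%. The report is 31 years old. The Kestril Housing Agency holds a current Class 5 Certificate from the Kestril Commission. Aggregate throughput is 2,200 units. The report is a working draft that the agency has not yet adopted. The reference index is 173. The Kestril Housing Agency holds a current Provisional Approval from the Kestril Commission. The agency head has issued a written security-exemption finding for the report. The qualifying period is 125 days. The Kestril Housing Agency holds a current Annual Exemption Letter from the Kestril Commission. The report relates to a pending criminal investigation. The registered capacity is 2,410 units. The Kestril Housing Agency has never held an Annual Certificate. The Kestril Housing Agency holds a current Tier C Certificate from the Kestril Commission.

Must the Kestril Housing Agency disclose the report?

Yes — the Kestril Housing Agency must disclose the report.

Exception (a) requires that the number of pages in the record is below 183; but the number of pages in the record is 203, not below 183, so (a) is unavailable.
Exception (b)'s conditions are all satisfied: a current Annual Exemption Letter is held; the report is an unadopted draft. But applying paragraphs (g)–(m): (g) operates against (b): the qualifying period is 125 days, meeting the 115 days threshold. (h) would limit (g) — aggregate throughput is 2,200 units, less than the 2,390 units limit — but (i) sets (h) aside: (i) applies — the registered capacity is 2,410 units, less than the 2,480 units limit. (j) operates (the record's age is 31 years, meeting the 25 years threshold), but is set aside by (k): (k) operates — the coverage ratio is 48%, under the 49% limit. (l) operates (the reportable unit count is 88, less than the 94 limit), but yields to (m): (m) operates against (l): a current Provisional Approval is held. Exception (b) does not apply.
Exception (c) fails — there is no Tier E Clearance in force.
Exception (d) does not apply: the Category 2 Certificate is not current.
Exception (e) does not apply: the report contains only operational data.
None of the exceptions is available; § 21 applies in full.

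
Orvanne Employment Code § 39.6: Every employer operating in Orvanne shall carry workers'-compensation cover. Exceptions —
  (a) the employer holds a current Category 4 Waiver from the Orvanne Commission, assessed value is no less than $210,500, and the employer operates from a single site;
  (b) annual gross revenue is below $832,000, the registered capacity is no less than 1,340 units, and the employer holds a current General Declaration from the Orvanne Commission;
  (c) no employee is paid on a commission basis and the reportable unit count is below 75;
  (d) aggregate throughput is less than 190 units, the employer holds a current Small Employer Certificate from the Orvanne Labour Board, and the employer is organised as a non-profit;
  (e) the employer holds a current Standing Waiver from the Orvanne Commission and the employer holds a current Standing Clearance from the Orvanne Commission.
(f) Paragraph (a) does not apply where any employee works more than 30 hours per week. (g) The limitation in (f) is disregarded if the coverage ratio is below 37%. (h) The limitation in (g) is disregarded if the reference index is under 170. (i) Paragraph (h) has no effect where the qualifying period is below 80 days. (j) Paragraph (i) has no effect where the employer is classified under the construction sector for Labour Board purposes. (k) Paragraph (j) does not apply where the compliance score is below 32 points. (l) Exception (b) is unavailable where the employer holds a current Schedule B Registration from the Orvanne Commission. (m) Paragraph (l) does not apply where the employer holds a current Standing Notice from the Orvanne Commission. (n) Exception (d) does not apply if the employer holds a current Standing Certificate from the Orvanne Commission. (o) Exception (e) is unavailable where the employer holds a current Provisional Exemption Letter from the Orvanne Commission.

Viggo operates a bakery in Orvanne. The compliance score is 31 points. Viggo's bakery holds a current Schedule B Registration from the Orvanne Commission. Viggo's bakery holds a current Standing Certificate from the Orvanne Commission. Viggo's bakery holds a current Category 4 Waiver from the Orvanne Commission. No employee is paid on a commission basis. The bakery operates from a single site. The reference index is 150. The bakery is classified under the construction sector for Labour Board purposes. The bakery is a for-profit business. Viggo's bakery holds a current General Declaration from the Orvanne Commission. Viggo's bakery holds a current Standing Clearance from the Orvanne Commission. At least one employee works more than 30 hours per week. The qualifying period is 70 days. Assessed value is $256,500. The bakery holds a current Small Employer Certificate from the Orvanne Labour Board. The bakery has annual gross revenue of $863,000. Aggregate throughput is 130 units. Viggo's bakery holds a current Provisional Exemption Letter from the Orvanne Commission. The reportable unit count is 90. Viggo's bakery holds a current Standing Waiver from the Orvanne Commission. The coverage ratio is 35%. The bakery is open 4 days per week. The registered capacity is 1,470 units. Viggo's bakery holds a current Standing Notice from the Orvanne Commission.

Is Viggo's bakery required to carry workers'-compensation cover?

Exception (a) is satisfied on its face — a current Category 4 Waiver is held; assessed value is $256,500, meeting the $210,500 threshold; the employer operates from a single site. Under paragraphs (f)–(k): (f) would limit (a) — at least one employee exceeds 30 hours/week — but (g) sets (f) aside: (g) is engaged — the coverage ratio is 35%, below the 37% limit. (h) applies (the reference index is 150, under the 170 limit), but is itself disapplied by (i): (i) operates against (h): the qualifying period is 70 days, below the 80 days limit. (j) would limit (i) — the bakery is classified under the construction sector — but (k) sets (j) aside: (k) operates against (j): the compliance score is 31 points, below the 32 points limit. Exception (a) stands.
Exception (b) does not apply: annual gross revenue is $863,000, not below $832,000.
Exception (c) does not apply: the reportable unit count is 90, not below 75.
Exception (d) requires that the employer is organised as a non-profit; but the employer is for-profit, so (d) is unavailable.
Exception (e) is satisfied on its face — a current Standing Waiver is held; a current Standing Clearance is held. But: (o) is triggered — a current Provisional Exemption Letter is held. (e) is therefore removed.

No — exception (a) applies; Viggo's bakery is not required to carry workers'-compensation cover.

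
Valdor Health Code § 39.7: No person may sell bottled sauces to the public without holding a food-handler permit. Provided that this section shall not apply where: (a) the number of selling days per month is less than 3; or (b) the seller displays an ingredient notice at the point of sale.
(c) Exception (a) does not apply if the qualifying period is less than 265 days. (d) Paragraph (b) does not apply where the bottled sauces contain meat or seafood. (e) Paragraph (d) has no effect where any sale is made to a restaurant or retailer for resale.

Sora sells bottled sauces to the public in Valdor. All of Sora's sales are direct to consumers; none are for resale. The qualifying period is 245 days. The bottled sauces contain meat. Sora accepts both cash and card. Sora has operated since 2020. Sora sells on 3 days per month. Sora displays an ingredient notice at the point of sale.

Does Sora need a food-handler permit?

Exception (a) requires that the number of selling days per month is less than 3; but the number of selling days per month is 3, not less than 3, so (a) is unavailable.
Exception (b): an ingredient notice is displayed — every condition holds. But: (d) is triggered — the bottled sauces contain meat. (e) is inapplicable (no sales are for resale), so (d) stands. Exception (b) does not apply.
No exception is made out. Sora falls within the general rule.

Yes — Sora must hold a food-handler permit.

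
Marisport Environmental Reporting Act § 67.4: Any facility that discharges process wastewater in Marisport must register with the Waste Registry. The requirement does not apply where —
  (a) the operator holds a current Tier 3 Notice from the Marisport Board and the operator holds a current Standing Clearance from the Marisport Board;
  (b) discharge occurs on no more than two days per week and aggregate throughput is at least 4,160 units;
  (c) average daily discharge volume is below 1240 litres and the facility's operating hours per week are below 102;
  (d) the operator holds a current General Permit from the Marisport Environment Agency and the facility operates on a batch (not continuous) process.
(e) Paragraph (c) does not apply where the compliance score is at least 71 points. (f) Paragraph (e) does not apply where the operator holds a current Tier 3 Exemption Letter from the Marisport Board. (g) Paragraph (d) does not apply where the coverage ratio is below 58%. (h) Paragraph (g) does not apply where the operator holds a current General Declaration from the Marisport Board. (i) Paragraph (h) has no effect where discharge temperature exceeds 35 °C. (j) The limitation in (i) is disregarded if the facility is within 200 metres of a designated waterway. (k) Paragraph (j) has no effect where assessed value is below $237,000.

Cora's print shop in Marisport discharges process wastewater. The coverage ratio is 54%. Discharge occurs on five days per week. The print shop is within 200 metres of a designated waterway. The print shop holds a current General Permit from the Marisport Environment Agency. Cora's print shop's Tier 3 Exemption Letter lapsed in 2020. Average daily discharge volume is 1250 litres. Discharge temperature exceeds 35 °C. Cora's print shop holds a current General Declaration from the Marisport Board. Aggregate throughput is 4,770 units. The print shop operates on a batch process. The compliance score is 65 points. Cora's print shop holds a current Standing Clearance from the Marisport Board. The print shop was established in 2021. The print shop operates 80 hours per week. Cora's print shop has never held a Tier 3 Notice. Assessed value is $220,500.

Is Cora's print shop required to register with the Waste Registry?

Yes — Cora's print shop must register with the Waste Registry.

Exception (a) fails — the Tier 3 Notice is not current.
Exception (b) does not apply: discharge occurs on five days per week.
Exception (c) does not apply: average daily discharge volume is 1250 litres, not below 1240 litres.
Exception (d): a current General Permit is held; the facility operates on a batch process — every condition holds. But: (g) applies — the coverage ratio is 54%, below the 58% limit. (h) would limit (g) — a current General Declaration is held — but (i) sets (h) aside: (i) operates against (h): discharge temperature exceeds 35 °C. (j) applies (the print shop is within 200 m of a designated waterway), but yields to (k): (k) operates against (j): assessed value is $220,500, below the $237,000 limit. So (d) is unavailable.
No exception is made out. Cora's print shop falls within the general rule.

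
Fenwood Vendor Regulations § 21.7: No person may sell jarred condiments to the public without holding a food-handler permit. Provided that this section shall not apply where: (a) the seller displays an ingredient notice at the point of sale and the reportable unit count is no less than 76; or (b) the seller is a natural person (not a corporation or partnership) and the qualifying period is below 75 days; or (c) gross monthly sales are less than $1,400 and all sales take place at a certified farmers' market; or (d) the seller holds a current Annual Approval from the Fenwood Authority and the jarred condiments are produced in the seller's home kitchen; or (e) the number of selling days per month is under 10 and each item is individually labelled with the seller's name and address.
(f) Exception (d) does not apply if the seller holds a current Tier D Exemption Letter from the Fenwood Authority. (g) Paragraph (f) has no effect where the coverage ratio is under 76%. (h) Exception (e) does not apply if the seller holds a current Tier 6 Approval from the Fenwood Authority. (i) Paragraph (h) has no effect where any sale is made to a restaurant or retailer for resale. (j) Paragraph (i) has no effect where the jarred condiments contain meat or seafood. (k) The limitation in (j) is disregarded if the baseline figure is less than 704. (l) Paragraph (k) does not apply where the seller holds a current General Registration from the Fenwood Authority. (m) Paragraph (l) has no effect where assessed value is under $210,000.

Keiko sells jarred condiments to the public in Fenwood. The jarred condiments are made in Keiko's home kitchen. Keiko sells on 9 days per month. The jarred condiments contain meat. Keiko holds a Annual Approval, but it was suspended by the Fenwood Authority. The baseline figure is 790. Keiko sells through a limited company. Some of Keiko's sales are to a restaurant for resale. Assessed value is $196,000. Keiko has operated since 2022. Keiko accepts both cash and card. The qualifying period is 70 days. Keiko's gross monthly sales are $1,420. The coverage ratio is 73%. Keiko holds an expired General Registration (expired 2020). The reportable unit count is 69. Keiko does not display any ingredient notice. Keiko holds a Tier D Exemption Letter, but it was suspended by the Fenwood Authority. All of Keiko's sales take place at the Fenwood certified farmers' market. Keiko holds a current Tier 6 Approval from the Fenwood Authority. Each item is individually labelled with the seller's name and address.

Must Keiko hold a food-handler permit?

Exception (a) requires that the seller displays an ingredient notice at the point of sale; but no ingredient notice is displayed, so (a) is unavailable.
Exception (b) requires that the seller is a natural person (not a corporation or partnership); but the seller operates through a limited company, so (b) is unavailable.
Exception (c) requires that gross monthly sales are less than $1,400; but gross monthly sales are $1,420, not less than $1,400, so (c) is unavailable.
Exception (d) fails — the Annual Approval is not current.
Exception (e): the number of selling days per month is 9, under the 10 limit; items are individually labelled — every condition holds. However, paragraphs (h)–(m) must be considered: (h) is engaged — a current Tier 6 Approval is held. (i) would limit (h) — some sales are to a restaurant for resale — but (j) sets (i) aside: (j) operates against (i): the jarred condiments contain meat. (k) is not engaged (the baseline figure is 790, not less than 704), so (j) stands. (e) is therefore removed.
Every exception is unavailable, so the rule governs.

Yes — Keiko must hold a food-handler permit.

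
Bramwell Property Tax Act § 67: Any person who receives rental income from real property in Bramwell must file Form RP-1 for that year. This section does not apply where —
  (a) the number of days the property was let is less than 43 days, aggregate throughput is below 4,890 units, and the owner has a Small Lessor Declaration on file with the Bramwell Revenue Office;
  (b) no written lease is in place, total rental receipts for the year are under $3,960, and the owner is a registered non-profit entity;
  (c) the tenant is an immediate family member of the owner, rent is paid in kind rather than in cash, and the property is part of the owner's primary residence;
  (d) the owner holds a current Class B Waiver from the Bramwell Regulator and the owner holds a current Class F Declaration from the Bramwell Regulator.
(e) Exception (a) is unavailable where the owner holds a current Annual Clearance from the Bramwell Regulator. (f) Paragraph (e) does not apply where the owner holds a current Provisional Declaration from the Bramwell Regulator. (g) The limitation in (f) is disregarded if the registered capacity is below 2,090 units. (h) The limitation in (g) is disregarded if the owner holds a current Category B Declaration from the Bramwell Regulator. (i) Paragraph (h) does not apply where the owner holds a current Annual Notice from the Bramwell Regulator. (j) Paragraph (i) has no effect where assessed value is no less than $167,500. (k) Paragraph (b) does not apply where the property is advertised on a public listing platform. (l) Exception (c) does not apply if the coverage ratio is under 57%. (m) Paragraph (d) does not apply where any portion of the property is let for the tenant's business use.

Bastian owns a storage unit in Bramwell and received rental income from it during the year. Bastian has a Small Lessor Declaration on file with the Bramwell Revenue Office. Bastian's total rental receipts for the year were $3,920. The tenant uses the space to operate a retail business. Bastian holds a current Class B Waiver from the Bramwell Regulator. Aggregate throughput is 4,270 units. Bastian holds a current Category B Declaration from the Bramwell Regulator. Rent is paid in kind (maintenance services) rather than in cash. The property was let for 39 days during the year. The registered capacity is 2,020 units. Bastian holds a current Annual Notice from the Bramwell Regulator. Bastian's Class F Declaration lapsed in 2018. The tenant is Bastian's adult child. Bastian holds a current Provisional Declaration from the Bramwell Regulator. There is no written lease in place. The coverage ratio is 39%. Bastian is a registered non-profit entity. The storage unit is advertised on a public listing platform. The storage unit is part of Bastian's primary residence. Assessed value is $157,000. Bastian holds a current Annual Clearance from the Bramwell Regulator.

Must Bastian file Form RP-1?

Exception (a): the number of days the property was let is 39 days, less than the 43 days limit; aggregate throughput is 4,270 units, below the 4,890 units limit; a Small Lessor Declaration is on file — every condition holds. But: (e) operates against (a): a current Annual Clearance is held. (f) would limit (e) — a current Provisional Declaration is held — but (g) sets (f) aside: (g) operates against (f): the registered capacity is 2,020 units, below the 2,090 units limit. (h) applies (a current Category B Declaration is held), but is displaced by (i): (i) operates against (h): a current Annual Notice is held. (j), which would lift (i), is inapplicable — assessed value is $157,000, short of $167,500. So (a) is unavailable.
Exception (b) is satisfied on its face — there is no written lease; total rental receipts for the year are $3,920, under the $3,960 limit; Bastian is a registered non-profit. But: (k) operates against (b): the property is publicly advertised. (b) is therefore removed.
Exception (c) is satisfied on its face — the tenant is an immediate family member; rent is paid in kind; the storage unit is part of the primary residence. But applying paragraph (l): (l) is triggered — the coverage ratio is 39%, under the 57% limit. Exception (c) does not apply.
Exception (d) requires that the owner holds a current Class F Declaration from the Bramwell Regulator; but there is no Class F Declaration in force, so (d) is unavailable.
None of the exceptions is available; § 67 applies in full.

Yes — Bastian must file Form RP-1.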